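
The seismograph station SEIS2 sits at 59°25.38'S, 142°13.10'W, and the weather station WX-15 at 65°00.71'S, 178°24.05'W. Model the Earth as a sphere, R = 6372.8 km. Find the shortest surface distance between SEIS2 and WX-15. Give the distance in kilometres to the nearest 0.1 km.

SEIS2: φ = -59.42300°, λ = -142.21833°
WX-15: φ = -65.01183°, λ = -178.40083°
Δφ = -5.5888°,  Δλ = -36.1825°
a = sin²(Δφ/2) + cos φ₁ cos φ₂ sin²(Δλ/2) = 0.023098
c = 2·arcsin(√a) = 0.305146 rad = 17.4836°
d = R·c = 6372.8 × 0.305146 = 1944.6 km

1944.6 km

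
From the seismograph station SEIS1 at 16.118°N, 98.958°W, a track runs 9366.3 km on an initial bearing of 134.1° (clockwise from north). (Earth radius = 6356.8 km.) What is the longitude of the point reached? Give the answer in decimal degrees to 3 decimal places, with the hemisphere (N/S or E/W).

30.744°W

δ = d/R = 9366.3/6356.8 = 1.473430 rad
φ₂ = arcsin(sin φ₁ cos δ + cos φ₁ sin δ cos θ)
   = arcsin(0.27762·0.09721 + 0.96069·0.99526·-0.69591) = -39.67288°
λ₂ = λ₁ + atan2(sin θ sin δ cos φ₁, cos δ − sin φ₁ sin φ₂) = -30.74442°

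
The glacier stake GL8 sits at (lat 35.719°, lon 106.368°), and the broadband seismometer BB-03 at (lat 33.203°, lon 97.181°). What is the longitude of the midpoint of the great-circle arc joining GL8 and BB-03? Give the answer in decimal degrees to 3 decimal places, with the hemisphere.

101.705°E

Bx = cos φ₂ cos Δλ = 0.826002,  By = cos φ₂ sin Δλ = -0.133591
φₘ = atan2(sin φ₁ + sin φ₂, √((cos φ₁ + Bx)² + By²)) = 34.54703°
λₘ = λ₁ + atan2(By, cos φ₁ + Bx) = 101.70512°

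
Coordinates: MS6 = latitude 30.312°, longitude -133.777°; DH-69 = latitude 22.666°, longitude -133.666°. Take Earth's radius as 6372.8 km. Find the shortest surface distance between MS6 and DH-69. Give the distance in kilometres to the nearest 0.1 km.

850.5 km

Δφ = -7.6460°,  Δλ = 0.1110°
a = sin²(Δφ/2) + cos φ₁ cos φ₂ sin²(Δλ/2) = 0.004446
c = 2·arcsin(√a) = 0.133459 rad = 7.6466°
d = R·c = 6372.8 × 0.133459 = 850.5 km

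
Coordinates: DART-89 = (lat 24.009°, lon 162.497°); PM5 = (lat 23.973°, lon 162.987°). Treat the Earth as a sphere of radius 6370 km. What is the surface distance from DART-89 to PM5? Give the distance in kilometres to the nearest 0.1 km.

Δφ = -0.0360°,  Δλ = 0.4900°
a = sin²(Δφ/2) + cos φ₁ cos φ₂ sin²(Δλ/2) = 0.000015
c = 2·arcsin(√a) = 0.007839 rad = 0.4491°
d = R·c = 6370 × 0.007839 = 49.9 km

49.9 km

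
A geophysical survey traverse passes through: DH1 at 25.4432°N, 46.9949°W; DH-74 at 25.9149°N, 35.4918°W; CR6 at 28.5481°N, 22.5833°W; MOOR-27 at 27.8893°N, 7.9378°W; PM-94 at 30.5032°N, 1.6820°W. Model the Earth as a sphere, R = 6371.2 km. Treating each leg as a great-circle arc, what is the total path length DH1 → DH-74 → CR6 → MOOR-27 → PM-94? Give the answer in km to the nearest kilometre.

4571 km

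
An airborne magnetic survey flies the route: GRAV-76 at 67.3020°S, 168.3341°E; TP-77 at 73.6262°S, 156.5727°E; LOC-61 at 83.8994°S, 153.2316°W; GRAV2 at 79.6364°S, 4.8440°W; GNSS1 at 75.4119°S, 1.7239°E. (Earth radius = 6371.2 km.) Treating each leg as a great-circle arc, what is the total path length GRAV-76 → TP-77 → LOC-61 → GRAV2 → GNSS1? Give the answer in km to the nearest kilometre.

4564 km

GRAV-76→TP-77: c = 0.129468 rad, d = 824.87 km
TP-77→LOC-61: c = 0.232088 rad, d = 1478.68 km
LOC-61→GRAV2: c = 0.277169 rad, d = 1765.90 km
GRAV2→GNSS1: c = 0.077664 rad, d = 494.81 km
Total = 824.87 + 1478.68 + 1765.90 + 494.81 = 4564.26 km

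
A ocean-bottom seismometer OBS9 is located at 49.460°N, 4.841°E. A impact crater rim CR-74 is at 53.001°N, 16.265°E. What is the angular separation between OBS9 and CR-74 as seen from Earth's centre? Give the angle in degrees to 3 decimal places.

7.970°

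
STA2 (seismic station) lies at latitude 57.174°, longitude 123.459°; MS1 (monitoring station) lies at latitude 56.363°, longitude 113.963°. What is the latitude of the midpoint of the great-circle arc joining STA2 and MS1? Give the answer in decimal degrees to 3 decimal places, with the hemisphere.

Bx = cos φ₂ cos Δλ = 0.546339,  By = cos φ₂ sin Δλ = -0.091387
φₘ = atan2(sin φ₁ + sin φ₂, √((cos φ₁ + Bx)² + By²)) = 56.85871°
λₘ = λ₁ + atan2(By, cos φ₁ + Bx) = 118.65959°

56.859°N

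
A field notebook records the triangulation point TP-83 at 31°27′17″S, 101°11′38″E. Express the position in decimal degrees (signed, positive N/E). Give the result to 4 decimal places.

-31.4547°, +101.1939°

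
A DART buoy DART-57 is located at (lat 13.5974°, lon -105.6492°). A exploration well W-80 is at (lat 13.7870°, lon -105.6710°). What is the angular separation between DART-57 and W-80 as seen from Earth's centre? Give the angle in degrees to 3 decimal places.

0.191°

Δφ = 0.1896°,  Δλ = -0.0218°
a = sin²(Δφ/2) + cos φ₁ cos φ₂ sin²(Δλ/2) = 0.000003
c = 2·arcsin(√a) = 0.003330 rad = 0.1908°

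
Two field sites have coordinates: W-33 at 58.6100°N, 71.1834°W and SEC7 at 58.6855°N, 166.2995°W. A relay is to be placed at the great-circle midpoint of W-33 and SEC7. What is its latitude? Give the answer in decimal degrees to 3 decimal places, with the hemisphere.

Bx = cos φ₂ cos Δλ = -0.046347,  By = cos φ₂ sin Δλ = -0.517665
φₘ = atan2(sin φ₁ + sin φ₂, √((cos φ₁ + Bx)² + By²)) = 67.64976°
λₘ = λ₁ + atan2(By, cos φ₁ + Bx) = -118.67369°

67.650°N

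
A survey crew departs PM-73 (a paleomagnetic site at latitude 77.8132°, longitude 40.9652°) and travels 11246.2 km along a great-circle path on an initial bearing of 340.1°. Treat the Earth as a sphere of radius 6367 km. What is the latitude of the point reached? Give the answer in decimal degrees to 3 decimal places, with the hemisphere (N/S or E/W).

0.275°N

δ = d/R = 11246.2/6367 = 1.766326 rad
φ₂ = arcsin(sin φ₁ cos δ + cos φ₁ sin δ cos θ)
   = arcsin(0.97746·-0.19429 + 0.21110·0.98094·0.94029) = 0.27525°
λ₂ = λ₁ + atan2(sin θ sin δ cos φ₁, cos δ − sin φ₁ sin φ₂) = -119.52930°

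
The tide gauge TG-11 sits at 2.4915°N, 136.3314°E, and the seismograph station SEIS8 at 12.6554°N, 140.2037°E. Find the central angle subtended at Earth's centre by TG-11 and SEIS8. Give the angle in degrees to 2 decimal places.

10.86°

Δφ = 10.1639°,  Δλ = 3.8723°
a = sin²(Δφ/2) + cos φ₁ cos φ₂ sin²(Δλ/2) = 0.008959
c = 2·arcsin(√a) = 0.189590 rad = 10.8627°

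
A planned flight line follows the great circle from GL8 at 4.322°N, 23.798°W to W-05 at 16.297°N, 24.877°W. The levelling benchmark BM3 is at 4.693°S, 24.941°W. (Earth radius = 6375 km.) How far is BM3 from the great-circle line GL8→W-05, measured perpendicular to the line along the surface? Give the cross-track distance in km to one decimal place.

213.0 km

δ₁₃ = central angle GL8→BM3 = 0.158598 rad  (haversine)
θ₁₃ = bearing GL8→BM3 = 187.232°,  θ₁₂ = bearing GL8→W-05 = 355.022°
dₓₜ = R·arcsin(sin δ₁₃ · sin(θ₁₃ − θ₁₂)) = 6375·arcsin(0.15793·sin(-167.790°)) = -212.978 km
|dₓₜ| = 212.978 km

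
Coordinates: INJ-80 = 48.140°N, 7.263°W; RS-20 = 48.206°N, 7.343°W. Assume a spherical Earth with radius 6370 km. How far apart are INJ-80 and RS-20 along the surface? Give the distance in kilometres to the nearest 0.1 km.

Δφ = 0.0660°,  Δλ = -0.0800°
a = sin²(Δφ/2) + cos φ₁ cos φ₂ sin²(Δλ/2) = 0.000001
c = 2·arcsin(√a) = 0.001481 rad = 0.0849°
d = R·c = 6370 × 0.001481 = 9.4 km

9.4 km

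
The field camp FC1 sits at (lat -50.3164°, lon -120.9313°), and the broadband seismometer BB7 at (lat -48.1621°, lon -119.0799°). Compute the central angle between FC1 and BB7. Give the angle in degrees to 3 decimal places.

2.470°

Δφ = 2.1543°,  Δλ = 1.8514°
a = sin²(Δφ/2) + cos φ₁ cos φ₂ sin²(Δλ/2) = 0.000465
c = 2·arcsin(√a) = 0.043111 rad = 2.4701°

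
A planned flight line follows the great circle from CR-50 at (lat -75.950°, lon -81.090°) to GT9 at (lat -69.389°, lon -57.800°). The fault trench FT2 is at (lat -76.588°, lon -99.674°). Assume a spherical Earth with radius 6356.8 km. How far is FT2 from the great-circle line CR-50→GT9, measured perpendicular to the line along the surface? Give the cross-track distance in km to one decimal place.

124.4 km

δ₁₃ = central angle CR-50→FT2 = 0.077455 rad  (haversine)
θ₁₃ = bearing CR-50→FT2 = 252.811°,  θ₁₂ = bearing CR-50→GT9 = 58.159°
dₓₜ = R·arcsin(sin δ₁₃ · sin(θ₁₃ − θ₁₂)) = 6356.8·arcsin(0.07738·sin(194.651°)) = -124.421 km
|dₓₜ| = 124.421 km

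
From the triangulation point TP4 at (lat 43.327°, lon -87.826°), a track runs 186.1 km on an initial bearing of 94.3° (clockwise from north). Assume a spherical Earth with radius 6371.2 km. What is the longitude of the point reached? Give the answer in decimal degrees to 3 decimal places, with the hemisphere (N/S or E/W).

δ = d/R = 186.1/6371.2 = 0.029210 rad
φ₂ = arcsin(sin φ₁ cos δ + cos φ₁ sin δ cos θ)
   = arcsin(0.68616·0.99957 + 0.72745·0.02921·-0.07498) = 43.17866°
λ₂ = λ₁ + atan2(sin θ sin δ cos φ₁, cos δ − sin φ₁ sin φ₂) = -85.53715°

85.537°W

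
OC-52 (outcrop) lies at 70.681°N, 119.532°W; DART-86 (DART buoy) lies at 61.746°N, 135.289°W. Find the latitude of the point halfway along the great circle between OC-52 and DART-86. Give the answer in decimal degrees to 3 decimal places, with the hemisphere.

Bx = cos φ₂ cos Δλ = 0.455592,  By = cos φ₂ sin Δλ = -0.128550
φₘ = atan2(sin φ₁ + sin φ₂, √((cos φ₁ + Bx)² + By²)) = 66.40709°
λₘ = λ₁ + atan2(By, cos φ₁ + Bx) = -128.81563°

66.407°N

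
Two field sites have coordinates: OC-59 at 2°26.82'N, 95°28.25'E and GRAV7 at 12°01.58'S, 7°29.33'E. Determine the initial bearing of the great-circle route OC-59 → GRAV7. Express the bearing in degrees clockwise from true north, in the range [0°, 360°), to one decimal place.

OC-59: φ = +2.44700°, λ = +95.47083°
GRAV7: φ = -12.02633°, λ = +7.48883°
Δλ = -87.9820°
y = sin Δλ · cos φ₂ = -0.977445
x = cos φ₁ sin φ₂ − sin φ₁ cos φ₂ cos Δλ = -0.209642
θ = atan2(y, x) = -102.1054° → 257.8946° (mod 360°)

257.9°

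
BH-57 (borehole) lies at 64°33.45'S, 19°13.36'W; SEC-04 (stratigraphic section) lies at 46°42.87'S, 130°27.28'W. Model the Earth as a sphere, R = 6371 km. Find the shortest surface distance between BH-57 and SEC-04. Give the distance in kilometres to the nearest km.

BH-57: φ = -64.55750°, λ = -19.22267°
SEC-04: φ = -46.71450°, λ = -130.45467°
Δφ = 17.8430°,  Δλ = -111.2320°
a = sin²(Δφ/2) + cos φ₁ cos φ₂ sin²(Δλ/2) = 0.224661
c = 2·arcsin(√a) = 0.987621 rad = 56.5865°
d = R·c = 6371 × 0.987621 = 6292.1 km

6292 km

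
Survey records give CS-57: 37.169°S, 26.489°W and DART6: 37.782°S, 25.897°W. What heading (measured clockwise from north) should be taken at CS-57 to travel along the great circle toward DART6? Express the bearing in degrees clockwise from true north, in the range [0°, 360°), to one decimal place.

Δλ = 0.5920°
y = sin Δλ · cos φ₂ = 0.008166
x = cos φ₁ sin φ₂ − sin φ₁ cos φ₂ cos Δλ = -0.010724
θ = atan2(y, x) = 142.7122° → 142.7122° (mod 360°)

142.7°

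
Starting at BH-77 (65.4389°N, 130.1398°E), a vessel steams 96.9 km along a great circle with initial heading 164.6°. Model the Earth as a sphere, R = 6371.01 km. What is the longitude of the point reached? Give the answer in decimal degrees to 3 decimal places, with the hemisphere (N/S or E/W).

δ = d/R = 96.9/6371.01 = 0.015210 rad
φ₂ = arcsin(sin φ₁ cos δ + cos φ₁ sin δ cos θ)
   = arcsin(0.90952·0.99988 + 0.41566·0.01521·-0.96410) = 64.59776°
λ₂ = λ₁ + atan2(sin θ sin δ cos φ₁, cos δ − sin φ₁ sin φ₂) = 130.67926°

130.679°E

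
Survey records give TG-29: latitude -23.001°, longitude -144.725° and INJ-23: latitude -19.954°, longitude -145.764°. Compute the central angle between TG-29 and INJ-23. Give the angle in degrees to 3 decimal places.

3.197°

Δφ = 3.0470°,  Δλ = -1.0390°
a = sin²(Δφ/2) + cos φ₁ cos φ₂ sin²(Δλ/2) = 0.000778
c = 2·arcsin(√a) = 0.055792 rad = 3.1967°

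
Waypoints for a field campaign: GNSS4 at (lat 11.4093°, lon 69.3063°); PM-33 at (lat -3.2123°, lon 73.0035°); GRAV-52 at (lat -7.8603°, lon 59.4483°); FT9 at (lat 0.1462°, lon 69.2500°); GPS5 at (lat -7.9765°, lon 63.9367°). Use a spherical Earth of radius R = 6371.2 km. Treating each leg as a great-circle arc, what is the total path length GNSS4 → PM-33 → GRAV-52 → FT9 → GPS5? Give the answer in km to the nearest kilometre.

5746 km

GNSS4→PM-33: c = 0.263143 rad, d = 1676.54 km
PM-33→GRAV-52: c = 0.248993 rad, d = 1586.39 km
GRAV-52→FT9: c = 0.220481 rad, d = 1404.73 km
FT9→GPS5: c = 0.169243 rad, d = 1078.28 km
Total = 1676.54 + 1586.39 + 1404.73 + 1078.28 = 5745.93 km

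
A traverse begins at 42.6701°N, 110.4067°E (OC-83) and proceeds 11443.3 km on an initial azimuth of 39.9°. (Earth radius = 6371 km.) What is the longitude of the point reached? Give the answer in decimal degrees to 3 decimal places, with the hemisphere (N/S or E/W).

112.566°W

δ = d/R = 11443.3/6371 = 1.796154 rad
φ₂ = arcsin(sin φ₁ cos δ + cos φ₁ sin δ cos θ)
   = arcsin(0.67778·-0.22346 + 0.73527·0.97471·0.76717) = 23.47547°
λ₂ = λ₁ + atan2(sin θ sin δ cos φ₁, cos δ − sin φ₁ sin φ₂) = -112.56599°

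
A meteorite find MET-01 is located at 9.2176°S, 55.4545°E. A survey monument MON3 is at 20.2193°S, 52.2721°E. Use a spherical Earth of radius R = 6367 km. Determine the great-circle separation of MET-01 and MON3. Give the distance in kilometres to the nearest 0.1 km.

Δφ = -11.0017°,  Δλ = -3.1824°
a = sin²(Δφ/2) + cos φ₁ cos φ₂ sin²(Δλ/2) = 0.009903
c = 2·arcsin(√a) = 0.199362 rad = 11.4226°
d = R·c = 6367 × 0.199362 = 1269.3 km

1269.3 km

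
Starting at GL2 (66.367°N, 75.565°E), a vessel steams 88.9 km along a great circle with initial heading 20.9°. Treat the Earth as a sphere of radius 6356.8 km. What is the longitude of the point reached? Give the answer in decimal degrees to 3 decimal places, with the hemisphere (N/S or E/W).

δ = d/R = 88.9/6356.8 = 0.013985 rad
φ₂ = arcsin(sin φ₁ cos δ + cos φ₁ sin δ cos θ)
   = arcsin(0.91613·0.99990 + 0.40088·0.01398·0.93420) = 67.11388°
λ₂ = λ₁ + atan2(sin θ sin δ cos φ₁, cos δ − sin φ₁ sin φ₂) = 76.30001°

76.300°E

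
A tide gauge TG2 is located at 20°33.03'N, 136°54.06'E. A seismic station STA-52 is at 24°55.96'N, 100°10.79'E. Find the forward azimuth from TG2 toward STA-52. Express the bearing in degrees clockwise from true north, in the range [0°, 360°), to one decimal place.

284.4°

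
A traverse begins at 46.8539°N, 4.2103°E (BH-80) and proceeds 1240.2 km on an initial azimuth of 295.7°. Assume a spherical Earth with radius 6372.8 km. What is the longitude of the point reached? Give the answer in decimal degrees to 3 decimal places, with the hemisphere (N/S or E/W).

11.738°W

δ = d/R = 1240.2/6372.8 = 0.194608 rad
φ₂ = arcsin(sin φ₁ cos δ + cos φ₁ sin δ cos θ)
   = arcsin(0.72961·0.98112 + 0.68386·0.19338·0.43366) = 50.64119°
λ₂ = λ₁ + atan2(sin θ sin δ cos φ₁, cos δ − sin φ₁ sin φ₂) = -11.73802°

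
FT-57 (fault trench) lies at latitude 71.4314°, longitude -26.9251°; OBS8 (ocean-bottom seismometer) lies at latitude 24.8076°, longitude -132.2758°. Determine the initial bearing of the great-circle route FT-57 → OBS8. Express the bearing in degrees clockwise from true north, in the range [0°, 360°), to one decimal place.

292.4°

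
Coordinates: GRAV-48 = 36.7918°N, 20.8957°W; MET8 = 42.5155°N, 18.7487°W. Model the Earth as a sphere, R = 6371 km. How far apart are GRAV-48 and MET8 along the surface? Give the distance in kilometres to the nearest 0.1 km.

662.4 km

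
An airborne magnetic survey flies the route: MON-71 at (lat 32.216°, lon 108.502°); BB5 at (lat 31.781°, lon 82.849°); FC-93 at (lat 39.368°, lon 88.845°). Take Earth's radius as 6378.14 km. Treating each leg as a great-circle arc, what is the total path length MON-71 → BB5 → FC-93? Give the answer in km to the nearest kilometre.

MON-71→BB5: c = 0.378873 rad, d = 2416.51 km
BB5→FC-93: c = 0.157323 rad, d = 1003.43 km
Total = 2416.51 + 1003.43 = 3419.94 km

3420 km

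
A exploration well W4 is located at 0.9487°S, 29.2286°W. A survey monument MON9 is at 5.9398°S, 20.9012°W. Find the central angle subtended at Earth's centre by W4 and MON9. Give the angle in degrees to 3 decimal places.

Δφ = -4.9911°,  Δλ = 8.3274°
a = sin²(Δφ/2) + cos φ₁ cos φ₂ sin²(Δλ/2) = 0.007139
c = 2·arcsin(√a) = 0.169182 rad = 9.6934°

9.693°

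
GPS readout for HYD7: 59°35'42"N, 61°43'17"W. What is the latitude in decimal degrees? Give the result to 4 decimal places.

59.5950°N

59° + 35′/60 + 42″/3600 = 59 + 0.58333 + 0.01167 = 59.5950°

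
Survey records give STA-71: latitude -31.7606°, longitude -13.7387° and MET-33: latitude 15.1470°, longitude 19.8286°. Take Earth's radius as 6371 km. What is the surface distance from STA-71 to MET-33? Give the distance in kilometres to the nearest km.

6325 km

Δφ = 46.9076°,  Δλ = 33.5673°
a = sin²(Δφ/2) + cos φ₁ cos φ₂ sin²(Δλ/2) = 0.226844
c = 2·arcsin(√a) = 0.992842 rad = 56.8856°
d = R·c = 6371 × 0.992842 = 6325.4 km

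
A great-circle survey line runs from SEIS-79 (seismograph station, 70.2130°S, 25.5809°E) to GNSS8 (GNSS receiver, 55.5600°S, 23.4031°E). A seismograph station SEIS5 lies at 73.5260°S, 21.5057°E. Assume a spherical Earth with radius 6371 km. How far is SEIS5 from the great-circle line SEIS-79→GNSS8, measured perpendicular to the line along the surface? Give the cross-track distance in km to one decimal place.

δ₁₃ = central angle SEIS-79→SEIS5 = 0.061881 rad  (haversine)
θ₁₃ = bearing SEIS-79→SEIS5 = 199.019°,  θ₁₂ = bearing SEIS-79→GNSS8 = 355.137°
dₓₜ = R·arcsin(sin δ₁₃ · sin(θ₁₃ − θ₁₂)) = 6371·arcsin(0.06184·sin(-156.118°)) = -159.527 km
|dₓₜ| = 159.527 km

159.5 km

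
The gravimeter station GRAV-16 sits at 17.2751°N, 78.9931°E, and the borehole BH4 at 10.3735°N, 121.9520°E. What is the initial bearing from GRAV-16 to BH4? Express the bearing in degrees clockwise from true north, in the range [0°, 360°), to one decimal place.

93.6°

Δλ = 42.9589°
y = sin Δλ · cos φ₂ = 0.670335
x = cos φ₁ sin φ₂ − sin φ₁ cos φ₂ cos Δλ = -0.041834
θ = atan2(y, x) = 93.5711° → 93.5711° (mod 360°)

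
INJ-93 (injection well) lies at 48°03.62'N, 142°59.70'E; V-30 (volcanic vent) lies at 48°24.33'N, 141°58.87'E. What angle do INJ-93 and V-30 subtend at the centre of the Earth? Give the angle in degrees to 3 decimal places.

INJ-93: φ = +48.06033°, λ = +142.99500°
V-30: φ = +48.40550°, λ = +141.98117°
Δφ = 0.3452°,  Δλ = -1.0138°
a = sin²(Δφ/2) + cos φ₁ cos φ₂ sin²(Δλ/2) = 0.000044
c = 2·arcsin(√a) = 0.013237 rad = 0.7584°

0.758°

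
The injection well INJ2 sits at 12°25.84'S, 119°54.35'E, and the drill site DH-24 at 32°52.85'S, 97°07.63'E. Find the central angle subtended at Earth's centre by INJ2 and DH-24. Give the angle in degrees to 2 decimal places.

INJ2: φ = -12.43067°, λ = +119.90583°
DH-24: φ = -32.88083°, λ = +97.12717°
Δφ = -20.4502°,  Δλ = -22.7787°
a = sin²(Δφ/2) + cos φ₁ cos φ₂ sin²(Δλ/2) = 0.063493
c = 2·arcsin(√a) = 0.509449 rad = 29.1893°

29.19°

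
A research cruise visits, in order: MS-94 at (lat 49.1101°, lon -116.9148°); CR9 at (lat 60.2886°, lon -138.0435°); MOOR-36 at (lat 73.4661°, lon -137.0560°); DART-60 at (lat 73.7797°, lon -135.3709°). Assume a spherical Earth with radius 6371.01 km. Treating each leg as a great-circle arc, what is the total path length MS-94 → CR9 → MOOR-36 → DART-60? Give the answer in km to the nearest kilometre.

MS-94→CR9: c = 0.286579 rad, d = 1825.80 km
CR9→MOOR-36: c = 0.230083 rad, d = 1465.86 km
MOOR-36→DART-60: c = 0.009935 rad, d = 63.30 km
Total = 1825.80 + 1465.86 + 63.30 = 3354.95 km

3355 km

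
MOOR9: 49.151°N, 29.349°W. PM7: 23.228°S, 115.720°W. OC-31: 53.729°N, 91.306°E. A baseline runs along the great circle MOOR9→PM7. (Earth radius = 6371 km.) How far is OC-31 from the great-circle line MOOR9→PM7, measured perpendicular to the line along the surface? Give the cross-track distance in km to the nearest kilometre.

δ₁₃ = central angle MOOR9→OC-31 = 1.145527 rad  (haversine)
θ₁₃ = bearing MOOR9→OC-31 = 33.966°,  θ₁₂ = bearing MOOR9→PM7 = 251.776°
dₓₜ = R·arcsin(sin δ₁₃ · sin(θ₁₃ − θ₁₂)) = 6371·arcsin(0.91093·sin(-217.810°)) = 3774.862 km
|dₓₜ| = 3774.862 km

3775 km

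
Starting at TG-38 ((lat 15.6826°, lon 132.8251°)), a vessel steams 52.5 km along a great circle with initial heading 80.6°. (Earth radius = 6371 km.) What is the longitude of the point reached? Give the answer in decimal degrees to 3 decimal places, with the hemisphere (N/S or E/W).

δ = d/R = 52.5/6371 = 0.008240 rad
φ₂ = arcsin(sin φ₁ cos δ + cos φ₁ sin δ cos θ)
   = arcsin(0.27031·0.99997 + 0.96277·0.00824·0.16333) = 15.75918°
λ₂ = λ₁ + atan2(sin θ sin δ cos φ₁, cos δ − sin φ₁ sin φ₂) = 133.30910°

133.309°E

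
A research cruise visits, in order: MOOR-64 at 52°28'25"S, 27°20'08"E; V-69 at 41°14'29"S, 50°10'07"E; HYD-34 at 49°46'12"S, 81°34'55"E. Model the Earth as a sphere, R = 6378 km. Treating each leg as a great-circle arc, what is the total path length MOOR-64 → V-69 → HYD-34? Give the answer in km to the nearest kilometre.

4731 km

MOOR-64: φ = -52.47361°, λ = +27.33556°
V-69: φ = -41.24139°, λ = +50.16861°
HYD-34: φ = -49.77000°, λ = +81.58194°
MOOR-64→V-69: c = 0.333341 rad, d = 2126.05 km
V-69→HYD-34: c = 0.408392 rad, d = 2604.72 km
Total = 2126.05 + 2604.72 = 4730.77 km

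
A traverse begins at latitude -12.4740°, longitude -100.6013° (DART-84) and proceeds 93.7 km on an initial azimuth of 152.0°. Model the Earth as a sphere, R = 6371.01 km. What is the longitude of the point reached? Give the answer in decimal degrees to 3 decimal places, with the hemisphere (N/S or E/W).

100.195°W

δ = d/R = 93.7/6371.01 = 0.014707 rad
φ₂ = arcsin(sin φ₁ cos δ + cos φ₁ sin δ cos θ)
   = arcsin(-0.21600·0.99989 + 0.97639·0.01471·-0.88295) = -13.21772°
λ₂ = λ₁ + atan2(sin θ sin δ cos φ₁, cos δ − sin φ₁ sin φ₂) = -100.19494°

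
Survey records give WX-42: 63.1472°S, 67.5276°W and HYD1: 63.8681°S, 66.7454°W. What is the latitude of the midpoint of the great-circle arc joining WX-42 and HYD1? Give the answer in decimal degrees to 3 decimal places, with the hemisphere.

63.508°S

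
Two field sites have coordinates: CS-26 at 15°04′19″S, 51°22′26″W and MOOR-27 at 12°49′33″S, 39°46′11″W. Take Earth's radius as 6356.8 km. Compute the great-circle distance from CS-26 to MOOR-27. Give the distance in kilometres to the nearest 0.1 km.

1273.9 km

CS-26: φ = -15.07194°, λ = -51.37389°
MOOR-27: φ = -12.82583°, λ = -39.76972°
Δφ = 2.2461°,  Δλ = 11.6042°
a = sin²(Δφ/2) + cos φ₁ cos φ₂ sin²(Δλ/2) = 0.010006
c = 2·arcsin(√a) = 0.200396 rad = 11.4818°
d = R·c = 6356.8 × 0.200396 = 1273.9 km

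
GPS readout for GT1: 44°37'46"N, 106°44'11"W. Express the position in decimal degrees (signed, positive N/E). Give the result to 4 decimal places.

lat: 44.6294° N → +44.6294°
lon: 106.7364° W → -106.7364°

+44.6294°, -106.7364°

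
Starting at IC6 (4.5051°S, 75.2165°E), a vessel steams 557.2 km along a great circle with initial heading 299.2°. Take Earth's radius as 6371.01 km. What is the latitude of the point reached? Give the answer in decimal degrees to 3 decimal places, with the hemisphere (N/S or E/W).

2.050°S

δ = d/R = 557.2/6371.01 = 0.087459 rad
φ₂ = arcsin(sin φ₁ cos δ + cos φ₁ sin δ cos θ)
   = arcsin(-0.07855·0.99618 + 0.99691·0.08735·0.48786) = -2.04968°
λ₂ = λ₁ + atan2(sin θ sin δ cos φ₁, cos δ − sin φ₁ sin φ₂) = 70.84080°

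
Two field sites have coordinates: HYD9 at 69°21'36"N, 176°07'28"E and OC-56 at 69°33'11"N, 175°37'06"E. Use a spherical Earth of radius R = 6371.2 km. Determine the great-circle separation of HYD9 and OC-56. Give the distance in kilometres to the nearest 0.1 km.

29.2 km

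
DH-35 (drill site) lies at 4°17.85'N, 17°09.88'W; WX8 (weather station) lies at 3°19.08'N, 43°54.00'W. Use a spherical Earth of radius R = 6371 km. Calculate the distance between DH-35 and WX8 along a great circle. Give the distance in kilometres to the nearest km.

DH-35: φ = +4.29750°, λ = -17.16467°
WX8: φ = +3.31800°, λ = -43.90000°
Δφ = -0.9795°,  Δλ = -26.7353°
a = sin²(Δφ/2) + cos φ₁ cos φ₂ sin²(Δλ/2) = 0.053286
c = 2·arcsin(√a) = 0.465878 rad = 26.6929°
d = R·c = 6371 × 0.465878 = 2968.1 km

2968 km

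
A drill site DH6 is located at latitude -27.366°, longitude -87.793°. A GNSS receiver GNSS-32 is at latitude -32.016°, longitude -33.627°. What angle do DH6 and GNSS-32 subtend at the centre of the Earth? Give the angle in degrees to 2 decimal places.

46.80°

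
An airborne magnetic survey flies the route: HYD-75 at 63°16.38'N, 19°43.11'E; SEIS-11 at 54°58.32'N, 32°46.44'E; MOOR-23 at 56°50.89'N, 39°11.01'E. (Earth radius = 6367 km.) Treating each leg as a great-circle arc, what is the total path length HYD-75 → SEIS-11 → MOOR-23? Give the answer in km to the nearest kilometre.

HYD-75: φ = +63.27300°, λ = +19.71850°
SEIS-11: φ = +54.97200°, λ = +32.77400°
MOOR-23: φ = +56.84817°, λ = +39.18350°
HYD-75→SEIS-11: c = 0.185464 rad, d = 1180.85 km
SEIS-11→MOOR-23: c = 0.070698 rad, d = 450.13 km
Total = 1180.85 + 450.13 = 1630.98 km

1631 km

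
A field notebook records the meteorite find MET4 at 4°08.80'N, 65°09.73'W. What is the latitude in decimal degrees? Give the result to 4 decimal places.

4° + 8.80′/60 = 4 + 0.14667 = 4.1467°

4.1467°N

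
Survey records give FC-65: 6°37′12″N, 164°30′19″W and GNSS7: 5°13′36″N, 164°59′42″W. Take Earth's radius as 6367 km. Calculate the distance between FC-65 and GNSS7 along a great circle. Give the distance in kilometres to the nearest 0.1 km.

164.0 km

FC-65: φ = +6.62000°, λ = -164.50528°
GNSS7: φ = +5.22667°, λ = -164.99500°
Δφ = -1.3933°,  Δλ = -0.4897°
a = sin²(Δφ/2) + cos φ₁ cos φ₂ sin²(Δλ/2) = 0.000166
c = 2·arcsin(√a) = 0.025761 rad = 1.4760°
d = R·c = 6367 × 0.025761 = 164.0 km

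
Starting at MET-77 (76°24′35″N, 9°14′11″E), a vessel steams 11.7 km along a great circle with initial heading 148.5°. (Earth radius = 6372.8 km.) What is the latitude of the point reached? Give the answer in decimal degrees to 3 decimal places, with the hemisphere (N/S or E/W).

76.320°N

MET-77: φ = +76.40972°, λ = +9.23639°
δ = d/R = 11.7/6372.8 = 0.001836 rad
φ₂ = arcsin(sin φ₁ cos δ + cos φ₁ sin δ cos θ)
   = arcsin(0.97200·1.00000 + 0.23498·0.00184·-0.85264) = 76.31992°
λ₂ = λ₁ + atan2(sin θ sin δ cos φ₁, cos δ − sin φ₁ sin φ₂) = 9.46879°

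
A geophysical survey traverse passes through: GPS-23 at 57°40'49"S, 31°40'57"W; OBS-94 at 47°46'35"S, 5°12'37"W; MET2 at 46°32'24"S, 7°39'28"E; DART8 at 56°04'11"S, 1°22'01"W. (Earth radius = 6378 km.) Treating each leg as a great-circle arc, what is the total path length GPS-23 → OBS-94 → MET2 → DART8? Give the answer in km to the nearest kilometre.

4290 km

GPS-23: φ = -57.68028°, λ = -31.68250°
OBS-94: φ = -47.77639°, λ = -5.21028°
MET2: φ = -46.54000°, λ = +7.65778°
DART8: φ = -56.06972°, λ = -1.36694°
GPS-23→OBS-94: c = 0.325703 rad, d = 2077.34 km
OBS-94→MET2: c = 0.154049 rad, d = 982.52 km
MET2→DART8: c = 0.192929 rad, d = 1230.50 km
Total = 2077.34 + 982.52 + 1230.50 = 4290.36 km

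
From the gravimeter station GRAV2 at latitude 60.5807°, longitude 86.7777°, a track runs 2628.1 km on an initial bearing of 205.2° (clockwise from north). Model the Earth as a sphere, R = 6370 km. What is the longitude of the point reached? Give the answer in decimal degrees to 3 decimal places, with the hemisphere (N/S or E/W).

74.213°E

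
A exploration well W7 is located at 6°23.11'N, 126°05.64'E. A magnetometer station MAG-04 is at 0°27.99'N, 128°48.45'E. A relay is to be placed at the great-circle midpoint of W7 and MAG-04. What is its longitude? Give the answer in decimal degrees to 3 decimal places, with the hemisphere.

W7: φ = +6.38517°, λ = +126.09400°
MAG-04: φ = +0.46650°, λ = +128.80750°
Bx = cos φ₂ cos Δλ = 0.998846,  By = cos φ₂ sin Δλ = 0.047340
φₘ = atan2(sin φ₁ + sin φ₂, √((cos φ₁ + Bx)² + By²)) = 3.42679°
λₘ = λ₁ + atan2(By, cos φ₁ + Bx) = 127.45495°

127.455°E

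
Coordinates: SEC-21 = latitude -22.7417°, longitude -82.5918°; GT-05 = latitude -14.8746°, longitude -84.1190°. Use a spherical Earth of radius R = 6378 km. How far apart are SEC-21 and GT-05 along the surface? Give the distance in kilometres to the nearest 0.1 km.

890.4 km

Δφ = 7.8671°,  Δλ = -1.5272°
a = sin²(Δφ/2) + cos φ₁ cos φ₂ sin²(Δλ/2) = 0.004864
c = 2·arcsin(√a) = 0.139601 rad = 7.9985°
d = R·c = 6378 × 0.139601 = 890.4 km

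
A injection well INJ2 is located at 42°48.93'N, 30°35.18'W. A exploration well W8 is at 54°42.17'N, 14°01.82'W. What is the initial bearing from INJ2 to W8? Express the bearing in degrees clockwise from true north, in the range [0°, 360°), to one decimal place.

INJ2: φ = +42.81550°, λ = -30.58633°
W8: φ = +54.70283°, λ = -14.03033°
Δλ = 16.5560°
y = sin Δλ · cos φ₂ = 0.164650
x = cos φ₁ sin φ₂ − sin φ₁ cos φ₂ cos Δλ = 0.222269
θ = atan2(y, x) = 36.5300° → 36.5300° (mod 360°)

36.5°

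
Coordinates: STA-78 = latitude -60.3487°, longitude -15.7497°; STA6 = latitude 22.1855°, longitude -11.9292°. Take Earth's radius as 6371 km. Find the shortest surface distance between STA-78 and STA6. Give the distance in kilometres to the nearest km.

9184 km

Δφ = 82.5342°,  Δλ = 3.8205°
a = sin²(Δφ/2) + cos φ₁ cos φ₂ sin²(Δλ/2) = 0.435542
c = 2·arcsin(√a) = 1.441520 rad = 82.5930°
d = R·c = 6371 × 1.441520 = 9183.9 km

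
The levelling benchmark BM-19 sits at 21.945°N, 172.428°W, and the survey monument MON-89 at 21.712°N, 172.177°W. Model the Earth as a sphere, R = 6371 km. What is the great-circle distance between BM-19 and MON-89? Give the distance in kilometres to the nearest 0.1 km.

Δφ = -0.2330°,  Δλ = 0.2510°
a = sin²(Δφ/2) + cos φ₁ cos φ₂ sin²(Δλ/2) = 0.000008
c = 2·arcsin(√a) = 0.005751 rad = 0.3295°
d = R·c = 6371 × 0.005751 = 36.6 km

36.6 km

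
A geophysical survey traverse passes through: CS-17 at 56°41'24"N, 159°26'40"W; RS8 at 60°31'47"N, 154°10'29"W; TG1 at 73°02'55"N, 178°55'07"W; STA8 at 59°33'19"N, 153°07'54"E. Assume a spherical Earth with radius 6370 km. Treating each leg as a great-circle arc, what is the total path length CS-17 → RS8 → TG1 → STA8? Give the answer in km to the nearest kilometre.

4176 km

CS-17: φ = +56.69000°, λ = -159.44444°
RS8: φ = +60.52972°, λ = -154.17472°
TG1: φ = +73.04861°, λ = -178.91861°
STA8: φ = +59.55528°, λ = +153.13167°
CS-17→RS8: c = 0.082323 rad, d = 524.40 km
RS8→TG1: c = 0.272671 rad, d = 1736.91 km
TG1→STA8: c = 0.300579 rad, d = 1914.69 km
Total = 524.40 + 1736.91 + 1914.69 = 4176.00 km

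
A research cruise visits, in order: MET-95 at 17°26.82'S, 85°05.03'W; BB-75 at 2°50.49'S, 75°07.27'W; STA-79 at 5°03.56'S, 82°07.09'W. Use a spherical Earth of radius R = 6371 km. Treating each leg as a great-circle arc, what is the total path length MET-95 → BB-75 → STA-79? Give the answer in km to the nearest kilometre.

2769 km

MET-95: φ = -17.44700°, λ = -85.08383°
BB-75: φ = -2.84150°, λ = -75.12117°
STA-79: φ = -5.05933°, λ = -82.11817°
MET-95→BB-75: c = 0.306760 rad, d = 1954.37 km
BB-75→STA-79: c = 0.127824 rad, d = 814.37 km
Total = 1954.37 + 814.37 = 2768.73 km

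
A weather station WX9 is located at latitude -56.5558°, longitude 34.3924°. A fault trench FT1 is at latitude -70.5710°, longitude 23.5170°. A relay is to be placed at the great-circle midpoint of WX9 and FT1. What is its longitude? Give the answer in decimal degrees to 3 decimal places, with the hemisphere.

Bx = cos φ₂ cos Δλ = 0.326664,  By = cos φ₂ sin Δλ = -0.062760
φₘ = atan2(sin φ₁ + sin φ₂, √((cos φ₁ + Bx)² + By²)) = -63.65997°
λₘ = λ₁ + atan2(By, cos φ₁ + Bx) = 30.30282°

30.303°E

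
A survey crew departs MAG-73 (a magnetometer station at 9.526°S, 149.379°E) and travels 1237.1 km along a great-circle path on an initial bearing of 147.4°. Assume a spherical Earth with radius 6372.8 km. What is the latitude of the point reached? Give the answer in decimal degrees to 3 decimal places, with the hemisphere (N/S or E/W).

δ = d/R = 1237.1/6372.8 = 0.194122 rad
φ₂ = arcsin(sin φ₁ cos δ + cos φ₁ sin δ cos θ)
   = arcsin(-0.16550·0.98122 + 0.98621·0.19290·-0.84245) = -18.82381°
λ₂ = λ₁ + atan2(sin θ sin δ cos φ₁, cos δ − sin φ₁ sin φ₂) = 155.68304°

18.824°S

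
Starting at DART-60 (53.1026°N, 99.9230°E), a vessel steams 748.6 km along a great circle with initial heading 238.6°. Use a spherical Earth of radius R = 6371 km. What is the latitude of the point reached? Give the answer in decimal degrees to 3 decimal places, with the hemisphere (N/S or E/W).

49.247°N

δ = d/R = 748.6/6371 = 0.117501 rad
φ₂ = arcsin(sin φ₁ cos δ + cos φ₁ sin δ cos θ)
   = arcsin(0.79971·0.99310 + 0.60038·0.11723·-0.52101) = 49.24667°
λ₂ = λ₁ + atan2(sin θ sin δ cos φ₁, cos δ − sin φ₁ sin φ₂) = 91.10587°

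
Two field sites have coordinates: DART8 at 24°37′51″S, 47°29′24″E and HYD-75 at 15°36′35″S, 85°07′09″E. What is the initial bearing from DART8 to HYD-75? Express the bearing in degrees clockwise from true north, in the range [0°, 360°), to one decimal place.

82.9°

DART8: φ = -24.63083°, λ = +47.49000°
HYD-75: φ = -15.60972°, λ = +85.11917°
Δλ = 37.6292°
y = sin Δλ · cos φ₂ = 0.588029
x = cos φ₁ sin φ₂ − sin φ₁ cos φ₂ cos Δλ = 0.073299
θ = atan2(y, x) = 82.8946° → 82.8946° (mod 360°)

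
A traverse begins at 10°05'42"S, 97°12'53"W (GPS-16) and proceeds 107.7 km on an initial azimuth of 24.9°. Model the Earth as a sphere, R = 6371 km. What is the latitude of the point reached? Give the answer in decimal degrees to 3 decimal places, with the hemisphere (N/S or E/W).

GPS-16: φ = -10.09500°, λ = -97.21472°
δ = d/R = 107.7/6371 = 0.016905 rad
φ₂ = arcsin(sin φ₁ cos δ + cos φ₁ sin δ cos θ)
   = arcsin(-0.17528·0.99986 + 0.98452·0.01690·0.90704) = -9.21621°
λ₂ = λ₁ + atan2(sin θ sin δ cos φ₁, cos δ − sin φ₁ sin φ₂) = -96.80160°

9.216°S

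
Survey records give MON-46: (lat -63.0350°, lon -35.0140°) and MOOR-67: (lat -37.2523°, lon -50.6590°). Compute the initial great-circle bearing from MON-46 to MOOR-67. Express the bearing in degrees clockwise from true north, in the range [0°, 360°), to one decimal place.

332.3°

Δλ = -15.6450°
y = sin Δλ · cos φ₂ = -0.214656
x = cos φ₁ sin φ₂ − sin φ₁ cos φ₂ cos Δλ = 0.408675
θ = atan2(y, x) = -27.7107° → 332.2893° (mod 360°)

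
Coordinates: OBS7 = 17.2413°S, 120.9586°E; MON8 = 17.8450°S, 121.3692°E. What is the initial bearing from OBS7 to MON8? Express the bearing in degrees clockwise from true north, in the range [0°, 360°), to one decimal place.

147.1°

Δλ = 0.4106°
y = sin Δλ · cos φ₂ = 0.006821
x = cos φ₁ sin φ₂ − sin φ₁ cos φ₂ cos Δλ = -0.010544
θ = atan2(y, x) = 147.0980° → 147.0980° (mod 360°)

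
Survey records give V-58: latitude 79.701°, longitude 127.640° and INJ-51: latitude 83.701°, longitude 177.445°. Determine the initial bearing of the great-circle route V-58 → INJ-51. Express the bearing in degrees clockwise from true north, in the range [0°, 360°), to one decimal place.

37.8°

Δλ = 49.8050°
y = sin Δλ · cos φ₂ = 0.083808
x = cos φ₁ sin φ₂ − sin φ₁ cos φ₂ cos Δλ = 0.108036
θ = atan2(y, x) = 37.8020° → 37.8020° (mod 360°)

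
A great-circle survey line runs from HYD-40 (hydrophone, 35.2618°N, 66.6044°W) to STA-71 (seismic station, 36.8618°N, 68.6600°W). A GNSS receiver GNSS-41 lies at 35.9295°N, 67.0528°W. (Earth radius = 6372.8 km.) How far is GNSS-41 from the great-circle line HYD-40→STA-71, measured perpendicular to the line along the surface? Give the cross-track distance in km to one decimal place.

24.7 km

δ₁₃ = central angle HYD-40→GNSS-41 = 0.013278 rad  (haversine)
θ₁₃ = bearing HYD-40→GNSS-41 = 331.492°,  θ₁₂ = bearing HYD-40→STA-71 = 314.517°
dₓₜ = R·arcsin(sin δ₁₃ · sin(θ₁₃ − θ₁₂)) = 6372.8·arcsin(0.01328·sin(16.975°)) = 24.704 km
|dₓₜ| = 24.704 km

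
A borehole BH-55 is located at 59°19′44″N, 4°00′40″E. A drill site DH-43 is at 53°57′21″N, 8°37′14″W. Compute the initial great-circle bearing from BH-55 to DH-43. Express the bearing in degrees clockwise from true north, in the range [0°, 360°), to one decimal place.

237.7°

BH-55: φ = +59.32889°, λ = +4.01111°
DH-43: φ = +53.95583°, λ = -8.62056°
Δλ = -12.6317°
y = sin Δλ · cos φ₂ = -0.128675
x = cos φ₁ sin φ₂ − sin φ₁ cos φ₂ cos Δλ = -0.081391
θ = atan2(y, x) = -122.3146° → 237.6854° (mod 360°)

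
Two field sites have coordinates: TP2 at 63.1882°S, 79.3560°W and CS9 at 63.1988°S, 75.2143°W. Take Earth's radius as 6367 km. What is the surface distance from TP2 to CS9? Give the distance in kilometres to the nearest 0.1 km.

Δφ = -0.0106°,  Δλ = 4.1417°
a = sin²(Δφ/2) + cos φ₁ cos φ₂ sin²(Δλ/2) = 0.000266
c = 2·arcsin(√a) = 0.032594 rad = 1.8675°
d = R·c = 6367 × 0.032594 = 207.5 km

207.5 km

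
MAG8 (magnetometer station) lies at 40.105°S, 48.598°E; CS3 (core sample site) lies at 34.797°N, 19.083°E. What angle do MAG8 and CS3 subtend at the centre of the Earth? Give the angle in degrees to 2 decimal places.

79.69°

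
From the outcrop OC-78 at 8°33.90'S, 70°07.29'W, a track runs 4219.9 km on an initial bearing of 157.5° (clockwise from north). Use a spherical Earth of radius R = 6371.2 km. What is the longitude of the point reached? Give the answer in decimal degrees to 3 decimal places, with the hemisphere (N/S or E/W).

51.418°W

OC-78: φ = -8.56500°, λ = -70.12150°
δ = d/R = 4219.9/6371.2 = 0.662340 rad
φ₂ = arcsin(sin φ₁ cos δ + cos φ₁ sin δ cos θ)
   = arcsin(-0.14893·0.78856 + 0.98885·0.61496·-0.92388) = -42.78558°
λ₂ = λ₁ + atan2(sin θ sin δ cos φ₁, cos δ − sin φ₁ sin φ₂) = -51.41834°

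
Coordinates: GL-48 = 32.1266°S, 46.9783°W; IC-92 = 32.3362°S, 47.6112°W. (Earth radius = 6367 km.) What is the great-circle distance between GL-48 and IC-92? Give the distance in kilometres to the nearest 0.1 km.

Δφ = -0.2096°,  Δλ = -0.6329°
a = sin²(Δφ/2) + cos φ₁ cos φ₂ sin²(Δλ/2) = 0.000025
c = 2·arcsin(√a) = 0.010035 rad = 0.5749°
d = R·c = 6367 × 0.010035 = 63.9 km

63.9 km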